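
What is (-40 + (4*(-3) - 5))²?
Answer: 3249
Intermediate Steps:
(-40 + (4*(-3) - 5))² = (-40 + (-12 - 5))² = (-40 - 17)² = (-57)² = 3249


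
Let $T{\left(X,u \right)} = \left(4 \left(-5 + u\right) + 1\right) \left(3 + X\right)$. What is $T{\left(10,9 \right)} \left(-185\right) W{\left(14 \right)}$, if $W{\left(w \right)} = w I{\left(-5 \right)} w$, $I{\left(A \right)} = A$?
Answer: $40067300$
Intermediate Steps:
$T{\left(X,u \right)} = \left(-19 + 4 u\right) \left(3 + X\right)$ ($T{\left(X,u \right)} = \left(\left(-20 + 4 u\right) + 1\right) \left(3 + X\right) = \left(-19 + 4 u\right) \left(3 + X\right)$)
$W{\left(w \right)} = - 5 w^{2}$ ($W{\left(w \right)} = w \left(-5\right) w = - 5 w w = - 5 w^{2}$)
$T{\left(10,9 \right)} \left(-185\right) W{\left(14 \right)} = \left(-57 - 190 + 12 \cdot 9 + 4 \cdot 10 \cdot 9\right) \left(-185\right) \left(- 5 \cdot 14^{2}\right) = \left(-57 - 190 + 108 + 360\right) \left(-185\right) \left(\left(-5\right) 196\right) = 221 \left(-185\right) \left(-980\right) = \left(-40885\right) \left(-980\right) = 40067300$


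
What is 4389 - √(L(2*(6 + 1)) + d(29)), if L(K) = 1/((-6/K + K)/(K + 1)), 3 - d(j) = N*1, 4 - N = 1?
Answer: 4389 - √399/19 ≈ 4387.9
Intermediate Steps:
N = 3 (N = 4 - 1*1 = 4 - 1 = 3)
d(j) = 0 (d(j) = 3 - 3 = 0)
L(K) = (1 + K)/(K - 6/K) (L(K) = 1/((K - 6/K)/(1 + K)) = (1 + K)/(K - 6/K))
4389 - √(L(2*(6 + 1)) + d(29)) = 4389 - √((2*(6 + 1))*(1 + 2*(6 + 1))/(-6 + (2*(6 + 1))²) + 0) = 4389 - √((2*7)*(1 + 2*7)/(-6 + (2*7)²) + 0) = 4389 - √(14*(1 + 14)/(-6 + 14²) + 0) = 4389 - √(14*15/(-6 + 196) + 0) = 4389 - √(14*15/190 + 0) = 4389 - √(14*(1/190)*15 + 0) = 4389 - √(21/19 + 0) = 4389 - √(21/19) = 4389 - √399/19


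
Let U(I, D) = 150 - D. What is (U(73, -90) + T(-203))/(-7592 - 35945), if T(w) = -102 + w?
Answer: 5/3349 ≈ 0.0014930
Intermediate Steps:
(U(73, -90) + T(-203))/(-7592 - 35945) = ((150 - 1*(-90)) + (-102 - 203))/(-7592 - 35945) = ((150 + 90) - 305)/(-43537) = (240 - 305)*(-1/43537) = -65*(-1/43537) = 5/3349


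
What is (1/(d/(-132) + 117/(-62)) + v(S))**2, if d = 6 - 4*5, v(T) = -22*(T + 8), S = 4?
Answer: 232353884961/3319684 ≈ 69993.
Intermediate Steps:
v(T) = -176 - 22*T (v(T) = -22*(8 + T) = -176 - 22*T)
d = -14 (d = 6 - 20 = -14)
(1/(d/(-132) + 117/(-62)) + v(S))**2 = (1/(-14/(-132) + 117/(-62)) + (-176 - 22*4))**2 = (1/(-14*(-1/132) + 117*(-1/62)) + (-176 - 88))**2 = (1/(7/66 - 117/62) - 264)**2 = (1/(-1822/1023) - 264)**2 = (-1023/1822 - 264)**2 = (-482031/1822)**2 = 232353884961/3319684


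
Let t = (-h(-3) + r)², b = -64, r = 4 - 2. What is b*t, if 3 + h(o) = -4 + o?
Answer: -9216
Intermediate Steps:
r = 2
h(o) = -7 + o (h(o) = -3 + (-4 + o) = -7 + o)
t = 144 (t = (-(-7 - 3) + 2)² = (-1*(-10) + 2)² = (10 + 2)² = 12² = 144)
b*t = -64*144 = -9216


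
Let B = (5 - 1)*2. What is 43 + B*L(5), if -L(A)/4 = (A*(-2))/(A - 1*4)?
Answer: 363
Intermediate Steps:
B = 8 (B = 4*2 = 8)
L(A) = 8*A/(-4 + A) (L(A) = -4*A*(-2)/(A - 1*4) = -4*(-2*A)/(A - 4) = -4*(-2*A)/(-4 + A) = -(-8)*A/(-4 + A) = 8*A/(-4 + A))
43 + B*L(5) = 43 + 8*(8*5/(-4 + 5)) = 43 + 8*(8*5/1) = 43 + 8*(8*5*1) = 43 + 8*40 = 43 + 320 = 363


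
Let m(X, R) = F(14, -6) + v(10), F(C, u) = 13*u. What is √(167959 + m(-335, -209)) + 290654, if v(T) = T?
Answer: 290654 + √167891 ≈ 2.9106e+5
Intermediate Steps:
m(X, R) = -68 (m(X, R) = 13*(-6) + 10 = -78 + 10 = -68)
√(167959 + m(-335, -209)) + 290654 = √(167959 - 68) + 290654 = √167891 + 290654 = 290654 + √167891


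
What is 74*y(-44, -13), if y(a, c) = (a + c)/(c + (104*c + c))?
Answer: 2109/689 ≈ 3.0610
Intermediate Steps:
y(a, c) = (a + c)/(106*c) (y(a, c) = (a + c)/(c + 105*c) = (a + c)/((106*c)) = (a + c)*(1/(106*c)) = (a + c)/(106*c))
74*y(-44, -13) = 74*((1/106)*(-44 - 13)/(-13)) = 74*((1/106)*(-1/13)*(-57)) = 74*(57/1378) = 2109/689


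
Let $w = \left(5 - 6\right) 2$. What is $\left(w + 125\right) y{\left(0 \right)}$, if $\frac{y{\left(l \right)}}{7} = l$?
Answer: $0$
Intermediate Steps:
$y{\left(l \right)} = 7 l$
$w = -2$ ($w = \left(5 - 6\right) 2 = \left(-1\right) 2 = -2$)
$\left(w + 125\right) y{\left(0 \right)} = \left(-2 + 125\right) 7 \cdot 0 = 123 \cdot 0 = 0$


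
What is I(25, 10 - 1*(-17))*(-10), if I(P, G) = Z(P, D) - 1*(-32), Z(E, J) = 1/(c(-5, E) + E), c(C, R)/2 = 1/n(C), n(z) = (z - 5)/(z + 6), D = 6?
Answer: -19865/62 ≈ -320.40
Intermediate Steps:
n(z) = (-5 + z)/(6 + z)
c(C, R) = 2*(6 + C)/(-5 + C) (c(C, R) = 2/(((-5 + C)/(6 + C))) = 2*((6 + C)/(-5 + C)) = 2*(6 + C)/(-5 + C))
Z(E, J) = 1/(-1/5 + E) (Z(E, J) = 1/(2*(6 - 5)/(-5 - 5) + E) = 1/(2*1/(-10) + E) = 1/(2*(-1/10)*1 + E) = 1/(-1/5 + E))
I(P, G) = 32 + 5/(-1 + 5*P) (I(P, G) = 5/(-1 + 5*P) - 1*(-32) = 5/(-1 + 5*P) + 32 = 32 + 5/(-1 + 5*P))
I(25, 10 - 1*(-17))*(-10) = ((-27 + 160*25)/(-1 + 5*25))*(-10) = ((-27 + 4000)/(-1 + 125))*(-10) = (3973/124)*(-10) = -19865/62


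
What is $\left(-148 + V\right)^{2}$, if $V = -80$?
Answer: $51984$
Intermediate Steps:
$\left(-148 + V\right)^{2} = \left(-148 - 80\right)^{2} = \left(-228\right)^{2} = 51984$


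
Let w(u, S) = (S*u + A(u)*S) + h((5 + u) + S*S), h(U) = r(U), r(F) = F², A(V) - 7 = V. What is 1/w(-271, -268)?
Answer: 1/5120690744 ≈ 1.9529e-10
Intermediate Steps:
A(V) = 7 + V
h(U) = U²
w(u, S) = (5 + u + S²)² + S*u + S*(7 + u) (w(u, S) = (S*u + (7 + u)*S) + ((5 + u) + S*S)² = (S*u + S*(7 + u)) + ((5 + u) + S²)² = (S*u + S*(7 + u)) + (5 + u + S²)² = (5 + u + S²)² + S*u + S*(7 + u))
1/w(-271, -268) = 1/((5 - 271 + (-268)²)² - 268*(-271) - 268*(7 - 271)) = 1/((5 - 271 + 71824)² + 72628 - 268*(-264)) = 1/(71558² + 72628 + 70752) = 1/(5120547364 + 72628 + 70752) = 1/5120690744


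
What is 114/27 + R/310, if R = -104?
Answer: 5422/1395 ≈ 3.8867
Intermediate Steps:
114/27 + R/310 = 114/27 - 104/310 = 114*(1/27) - 104*1/310 = 38/9 - 52/155 = 5422/1395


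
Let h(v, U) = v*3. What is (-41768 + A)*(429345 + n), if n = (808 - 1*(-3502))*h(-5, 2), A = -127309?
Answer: -61661536515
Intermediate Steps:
h(v, U) = 3*v
n = -64650 (n = (808 - 1*(-3502))*(3*(-5)) = (808 + 3502)*(-15) = 4310*(-15) = -64650)
(-41768 + A)*(429345 + n) = (-41768 - 127309)*(429345 - 64650) = -169077*364695 = -61661536515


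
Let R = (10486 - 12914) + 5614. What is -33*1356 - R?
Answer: -47934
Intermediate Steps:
R = 3186 (R = -2428 + 5614 = 3186)
-33*1356 - R = -33*1356 - 1*3186 = -44748 - 3186 = -47934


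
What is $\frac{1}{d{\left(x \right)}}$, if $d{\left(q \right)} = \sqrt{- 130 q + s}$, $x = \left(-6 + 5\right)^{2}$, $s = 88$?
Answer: $- \frac{i \sqrt{42}}{42} \approx - 0.1543 i$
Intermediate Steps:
$x = 1$ ($x = \left(-1\right)^{2} = 1$)
$d{\left(q \right)} = \sqrt{88 - 130 q}$ ($d{\left(q \right)} = \sqrt{- 130 q + 88} = \sqrt{88 - 130 q}$)
$\frac{1}{d{\left(x \right)}} = \frac{1}{\sqrt{88 - 130}} = \frac{1}{\sqrt{-42}} = \frac{1}{i \sqrt{42}} = - \frac{i \sqrt{42}}{42}$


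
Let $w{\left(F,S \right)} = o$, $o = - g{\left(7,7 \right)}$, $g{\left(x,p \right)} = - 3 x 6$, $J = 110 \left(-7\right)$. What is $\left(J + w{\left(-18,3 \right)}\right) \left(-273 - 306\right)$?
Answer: $372876$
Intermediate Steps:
$J = -770$
$g{\left(x,p \right)} = - 18 x$
$o = 126$ ($o = - \left(-18\right) 7 = \left(-1\right) \left(-126\right) = 126$)
$w{\left(F,S \right)} = 126$
$\left(J + w{\left(-18,3 \right)}\right) \left(-273 - 306\right) = \left(-770 + 126\right) \left(-273 - 306\right) = \left(-644\right) \left(-579\right) = 372876$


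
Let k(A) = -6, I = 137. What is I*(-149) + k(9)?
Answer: -20419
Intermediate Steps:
I*(-149) + k(9) = 137*(-149) - 6 = -20413 - 6 = -20419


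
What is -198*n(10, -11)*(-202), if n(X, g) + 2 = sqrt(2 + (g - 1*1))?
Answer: -79992 + 39996*I*sqrt(10) ≈ -79992.0 + 1.2648e+5*I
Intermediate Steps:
n(X, g) = -2 + sqrt(1 + g) (n(X, g) = -2 + sqrt(2 + (g - 1*1)) = -2 + sqrt(2 + (g - 1)) = -2 + sqrt(2 + (-1 + g)) = -2 + sqrt(1 + g))
-198*n(10, -11)*(-202) = -198*(-2 + sqrt(1 - 11))*(-202) = -198*(-2 + sqrt(-10))*(-202) = -198*(-2 + I*sqrt(10))*(-202) = (396 - 198*I*sqrt(10))*(-202) = -79992 + 39996*I*sqrt(10)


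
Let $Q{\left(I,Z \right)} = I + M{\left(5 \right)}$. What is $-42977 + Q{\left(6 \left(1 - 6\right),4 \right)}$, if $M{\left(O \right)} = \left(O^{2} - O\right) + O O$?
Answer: $-42962$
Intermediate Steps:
$M{\left(O \right)} = - O + 2 O^{2}$ ($M{\left(O \right)} = \left(O^{2} - O\right) + O^{2} = - O + 2 O^{2}$)
$Q{\left(I,Z \right)} = 45 + I$ ($Q{\left(I,Z \right)} = I + 5 \left(-1 + 2 \cdot 5\right) = I + 5 \left(-1 + 10\right) = I + 5 \cdot 9 = I + 45 = 45 + I$)
$-42977 + Q{\left(6 \left(1 - 6\right),4 \right)} = -42977 + \left(45 + 6 \left(1 - 6\right)\right) = -42977 + \left(45 + 6 \left(-5\right)\right) = -42977 + \left(45 - 30\right) = -42977 + 15 = -42962$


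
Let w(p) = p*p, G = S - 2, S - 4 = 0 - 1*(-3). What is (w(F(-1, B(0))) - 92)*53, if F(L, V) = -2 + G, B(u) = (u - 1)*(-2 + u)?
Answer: -4399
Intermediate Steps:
S = 7 (S = 4 + (0 - 1*(-3)) = 4 + (0 + 3) = 4 + 3 = 7)
G = 5 (G = 7 - 2 = 5)
B(u) = (-1 + u)*(-2 + u)
F(L, V) = 3 (F(L, V) = -2 + 5 = 3)
w(p) = p²
(w(F(-1, B(0))) - 92)*53 = (3² - 92)*53 = (9 - 92)*53 = -83*53 = -4399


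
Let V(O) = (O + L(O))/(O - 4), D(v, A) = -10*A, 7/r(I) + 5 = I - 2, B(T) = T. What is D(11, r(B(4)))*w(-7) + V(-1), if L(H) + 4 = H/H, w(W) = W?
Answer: -2438/15 ≈ -162.53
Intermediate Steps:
r(I) = 7/(-7 + I) (r(I) = 7/(-5 + (I - 2)) = 7/(-5 + (-2 + I)) = 7/(-7 + I))
L(H) = -3 (L(H) = -4 + H/H = -4 + 1 = -3)
V(O) = (-3 + O)/(-4 + O) (V(O) = (O - 3)/(O - 4) = (-3 + O)/(-4 + O))
D(11, r(B(4)))*w(-7) + V(-1) = -70/(-7 + 4)*(-7) + (-3 - 1)/(-4 - 1) = -70/(-3)*(-7) - 4/(-5) = -70*(-1)/3*(-7) - ⅕*(-4) = -10*(-7/3)*(-7) + ⅘ = (70/3)*(-7) + ⅘ = -490/3 + ⅘ = -2438/15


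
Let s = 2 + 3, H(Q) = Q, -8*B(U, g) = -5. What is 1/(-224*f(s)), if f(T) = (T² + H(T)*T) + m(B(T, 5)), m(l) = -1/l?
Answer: -5/54208 ≈ -9.2237e-5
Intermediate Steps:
B(U, g) = 5/8 (B(U, g) = -⅛*(-5) = 5/8)
s = 5
f(T) = -8/5 + 2*T² (f(T) = (T² + T*T) - 1/5/8 = (T² + T²) - 1*8/5 = 2*T² - 8/5 = -8/5 + 2*T²)
1/(-224*f(s)) = 1/(-224*(-8/5 + 2*5²)) = 1/(-224*(-8/5 + 2*25)) = 1/(-224*(-8/5 + 50)) = 1/(-224*242/5) = 1/(-54208/5) = -5/54208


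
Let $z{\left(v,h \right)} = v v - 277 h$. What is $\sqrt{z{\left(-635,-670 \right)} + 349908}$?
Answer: $\sqrt{938723} \approx 968.88$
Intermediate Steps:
$z{\left(v,h \right)} = v^{2} - 277 h$
$\sqrt{z{\left(-635,-670 \right)} + 349908} = \sqrt{\left(\left(-635\right)^{2} - -185590\right) + 349908} = \sqrt{\left(403225 + 185590\right) + 349908} = \sqrt{588815 + 349908} = \sqrt{938723}$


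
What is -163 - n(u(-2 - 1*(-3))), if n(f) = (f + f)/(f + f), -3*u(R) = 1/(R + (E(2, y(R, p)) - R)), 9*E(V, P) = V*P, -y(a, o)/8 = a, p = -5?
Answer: -164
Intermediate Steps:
y(a, o) = -8*a
E(V, P) = P*V/9 (E(V, P) = (V*P)/9 = (P*V)/9 = P*V/9)
u(R) = 3/(16*R) (u(R) = -1/(3*(R + ((1/9)*(-8*R)*2 - R))) = -1/(3*(R + (-16*R/9 - R))) = -1/(3*(R - 25*R/9)) = -(-9/(16*R))/3 = -(-3)/(16*R) = 3/(16*R))
n(f) = 1 (n(f) = (2*f)/((2*f)) = (2*f)*(1/(2*f)) = 1)
-163 - n(u(-2 - 1*(-3))) = -163 - 1*1 = -163 - 1 = -164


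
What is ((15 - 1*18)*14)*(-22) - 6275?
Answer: -5351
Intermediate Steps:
((15 - 1*18)*14)*(-22) - 6275 = ((15 - 18)*14)*(-22) - 6275 = -3*14*(-22) - 6275 = -42*(-22) - 6275 = 924 - 6275 = -5351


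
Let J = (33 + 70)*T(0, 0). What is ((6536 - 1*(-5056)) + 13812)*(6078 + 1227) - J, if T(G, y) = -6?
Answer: 185576838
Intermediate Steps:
J = -618 (J = (33 + 70)*(-6) = 103*(-6) = -618)
((6536 - 1*(-5056)) + 13812)*(6078 + 1227) - J = ((6536 - 1*(-5056)) + 13812)*(6078 + 1227) - 1*(-618) = ((6536 + 5056) + 13812)*7305 + 618 = (11592 + 13812)*7305 + 618 = 25404*7305 + 618 = 185576220 + 618 = 185576838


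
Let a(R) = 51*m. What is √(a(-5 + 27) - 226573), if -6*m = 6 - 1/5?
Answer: I*√22662230/10 ≈ 476.05*I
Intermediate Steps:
m = -29/30 (m = -(6 - 1/5)/6 = -(6 - 1*⅕)/6 = -(6 - ⅕)/6 = -⅙*29/5 = -29/30 ≈ -0.96667)
a(R) = -493/10 (a(R) = 51*(-29/30) = -493/10)
√(a(-5 + 27) - 226573) = √(-493/10 - 226573) = √(-2266223/10) = I*√22662230/10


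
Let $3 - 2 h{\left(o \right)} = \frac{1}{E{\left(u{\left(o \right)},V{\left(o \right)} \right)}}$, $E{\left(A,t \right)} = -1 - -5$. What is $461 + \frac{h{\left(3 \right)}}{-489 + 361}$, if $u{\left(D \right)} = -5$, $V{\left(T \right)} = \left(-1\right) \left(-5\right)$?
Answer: $\frac{472053}{1024} \approx 460.99$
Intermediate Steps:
$V{\left(T \right)} = 5$
$E{\left(A,t \right)} = 4$ ($E{\left(A,t \right)} = -1 + 5 = 4$)
$h{\left(o \right)} = \frac{11}{8}$ ($h{\left(o \right)} = \frac{3}{2} - \frac{1}{2 \cdot 4} = \frac{3}{2} - \frac{1}{8} = \frac{11}{8}$)
$461 + \frac{h{\left(3 \right)}}{-489 + 361} = 461 + \frac{1}{-489 + 361} \cdot \frac{11}{8} = 461 + \frac{1}{-128} \cdot \frac{11}{8} = 461 - \frac{11}{1024} = \frac{472053}{1024}$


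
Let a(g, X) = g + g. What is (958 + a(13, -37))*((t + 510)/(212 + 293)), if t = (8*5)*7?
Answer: 155472/101 ≈ 1539.3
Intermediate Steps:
a(g, X) = 2*g
t = 280 (t = 40*7 = 280)
(958 + a(13, -37))*((t + 510)/(212 + 293)) = (958 + 2*13)*((280 + 510)/(212 + 293)) = (958 + 26)*(790/505) = 984*(790*(1/505)) = 984*(158/101) = 155472/101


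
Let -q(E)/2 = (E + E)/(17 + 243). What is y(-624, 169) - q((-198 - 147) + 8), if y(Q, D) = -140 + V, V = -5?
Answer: -9762/65 ≈ -150.18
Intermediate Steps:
y(Q, D) = -145 (y(Q, D) = -140 - 5 = -145)
q(E) = -E/65 (q(E) = -2*(E + E)/(17 + 243) = -2*2*E/260 = -E/65)
y(-624, 169) - q((-198 - 147) + 8) = -145 - (-1)*((-198 - 147) + 8)/65 = -145 - (-1)*(-345 + 8)/65 = -145 - (-1)*(-337)/65 = -145 - 1*337/65 = -145 - 337/65 = -9762/65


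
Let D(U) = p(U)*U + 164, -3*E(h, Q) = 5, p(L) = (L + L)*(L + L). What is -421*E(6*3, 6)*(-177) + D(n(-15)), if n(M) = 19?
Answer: -96595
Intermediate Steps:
p(L) = 4*L**2 (p(L) = (2*L)*(2*L) = 4*L**2)
E(h, Q) = -5/3 (E(h, Q) = -1/3*5 = -5/3)
D(U) = 164 + 4*U**3 (D(U) = (4*U**2)*U + 164 = 4*U**3 + 164 = 164 + 4*U**3)
-421*E(6*3, 6)*(-177) + D(n(-15)) = -421*(-5/3)*(-177) + (164 + 4*19**3) = (2105/3)*(-177) + (164 + 4*6859) = -124195 + (164 + 27436) = -124195 + 27600 = -96595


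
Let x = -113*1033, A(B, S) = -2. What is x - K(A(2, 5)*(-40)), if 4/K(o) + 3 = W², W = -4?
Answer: -1517481/13 ≈ -1.1673e+5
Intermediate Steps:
x = -116729
K(o) = 4/13 (K(o) = 4/(-3 + (-4)²) = 4/(-3 + 16) = 4/13)
x - K(A(2, 5)*(-40)) = -116729 - 1*4/13 = -116729 - 4/13 = -1517481/13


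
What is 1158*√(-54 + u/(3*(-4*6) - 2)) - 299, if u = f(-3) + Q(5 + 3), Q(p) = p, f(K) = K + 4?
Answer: -299 + 1737*I*√32930/37 ≈ -299.0 + 8519.1*I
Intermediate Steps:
f(K) = 4 + K
u = 9 (u = (4 - 3) + (5 + 3) = 1 + 8 = 9)
1158*√(-54 + u/(3*(-4*6) - 2)) - 299 = 1158*√(-54 + 9/(3*(-4*6) - 2)) - 299 = 1158*√(-54 + 9/(3*(-24) - 2)) - 299 = 1158*√(-54 + 9/(-72 - 2)) - 299 = 1158*√(-54 + 9/(-74)) - 299 = 1158*√(-54 + 9*(-1/74)) - 299 = 1158*√(-54 - 9/74) - 299 = 1158*√(-4005/74) - 299 = 1158*(3*I*√32930/74) - 299 = 1737*I*√32930/37 - 299 = -299 + 1737*I*√32930/37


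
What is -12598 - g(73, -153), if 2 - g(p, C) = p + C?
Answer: -12680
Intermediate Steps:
g(p, C) = 2 - C - p (g(p, C) = 2 - (p + C) = 2 - (C + p) = 2 + (-C - p) = 2 - C - p)
-12598 - g(73, -153) = -12598 - (2 - 1*(-153) - 1*73) = -12598 - (2 + 153 - 73) = -12598 - 1*82 = -12598 - 82 = -12680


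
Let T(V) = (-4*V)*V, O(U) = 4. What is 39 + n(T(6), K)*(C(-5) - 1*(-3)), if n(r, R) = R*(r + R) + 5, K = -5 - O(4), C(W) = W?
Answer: -2725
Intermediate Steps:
T(V) = -4*V²
K = -9 (K = -5 - 1*4 = -5 - 4 = -9)
n(r, R) = 5 + R*(R + r) (n(r, R) = R*(R + r) + 5 = 5 + R*(R + r))
39 + n(T(6), K)*(C(-5) - 1*(-3)) = 39 + (5 + (-9)² - (-36)*6²)*(-5 - 1*(-3)) = 39 + (5 + 81 - (-36)*36)*(-5 + 3) = 39 + (5 + 81 - 9*(-144))*(-2) = 39 + (5 + 81 + 1296)*(-2) = 39 + 1382*(-2) = 39 - 2764 = -2725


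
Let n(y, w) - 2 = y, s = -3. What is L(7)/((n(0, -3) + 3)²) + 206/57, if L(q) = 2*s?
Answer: 4808/1425 ≈ 3.3740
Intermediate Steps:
n(y, w) = 2 + y
L(q) = -6 (L(q) = 2*(-3) = -6)
L(7)/((n(0, -3) + 3)²) + 206/57 = -6/((2 + 0) + 3)² + 206/57 = -6/(2 + 3)² + 206*(1/57) = -6/(5²) + 206/57 = -6/25 + 206/57 = 4808/1425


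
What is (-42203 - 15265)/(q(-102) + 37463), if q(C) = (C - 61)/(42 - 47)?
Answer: -143670/93739 ≈ -1.5327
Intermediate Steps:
q(C) = 61/5 - C/5 (q(C) = (-61 + C)/(-5) = (-61 + C)*(-⅕) = 61/5 - C/5)
(-42203 - 15265)/(q(-102) + 37463) = (-42203 - 15265)/((61/5 - ⅕*(-102)) + 37463) = -57468/((61/5 + 102/5) + 37463) = -57468/(163/5 + 37463) = -57468/187478/5 = -57468*5/187478 = -143670/93739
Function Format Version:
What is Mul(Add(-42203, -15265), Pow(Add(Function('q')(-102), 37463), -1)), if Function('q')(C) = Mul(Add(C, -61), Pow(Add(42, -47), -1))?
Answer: Rational(-143670, 93739) ≈ -1.5327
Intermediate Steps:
Function('q')(C) = Add(Rational(61, 5), Mul(Rational(-1, 5), C)) (Function('q')(C) = Mul(Add(-61, C), Pow(-5, -1)) = Mul(Add(-61, C), Rational(-1, 5)) = Add(Rational(61, 5), Mul(Rational(-1, 5), C)))
Mul(Add(-42203, -15265), Pow(Add(Function('q')(-102), 37463), -1)) = Mul(Add(-42203, -15265), Pow(Add(Add(Rational(61, 5), Mul(Rational(-1, 5), -102)), 37463), -1)) = Mul(-57468, Pow(Add(Add(Rational(61, 5), Rational(102, 5)), 37463), -1)) = Mul(-57468, Pow(Add(Rational(163, 5), 37463), -1)) = Mul(-57468, Pow(Rational(187478, 5), -1)) = Mul(-57468, Rational(5, 187478)) = Rational(-143670, 93739)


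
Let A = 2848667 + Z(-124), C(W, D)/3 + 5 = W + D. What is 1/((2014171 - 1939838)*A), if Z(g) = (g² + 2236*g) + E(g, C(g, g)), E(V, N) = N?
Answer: 1/192226624660 ≈ 5.2022e-12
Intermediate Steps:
C(W, D) = -15 + 3*D + 3*W (C(W, D) = -15 + 3*(W + D) = -15 + 3*(D + W) = -15 + (3*D + 3*W) = -15 + 3*D + 3*W)
Z(g) = -15 + g² + 2242*g (Z(g) = (g² + 2236*g) + (-15 + 3*g + 3*g) = (g² + 2236*g) + (-15 + 6*g) = -15 + g² + 2242*g)
A = 2586020 (A = 2848667 + (-15 + (-124)² + 2242*(-124)) = 2848667 + (-15 + 15376 - 278008) = 2848667 - 262647 = 2586020)
1/((2014171 - 1939838)*A) = 1/((2014171 - 1939838)*2586020) = (1/2586020)/74333 = (1/74333)*(1/2586020) = 1/192226624660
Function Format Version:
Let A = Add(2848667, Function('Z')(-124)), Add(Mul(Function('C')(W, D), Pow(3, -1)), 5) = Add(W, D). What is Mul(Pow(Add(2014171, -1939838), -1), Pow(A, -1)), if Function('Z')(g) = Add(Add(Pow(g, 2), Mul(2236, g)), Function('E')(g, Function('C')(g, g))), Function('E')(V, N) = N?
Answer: Rational(1, 192226624660) ≈ 5.2022e-12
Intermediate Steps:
Function('C')(W, D) = Add(-15, Mul(3, D), Mul(3, W)) (Function('C')(W, D) = Add(-15, Mul(3, Add(W, D))) = Add(-15, Mul(3, Add(D, W))) = Add(-15, Add(Mul(3, D), Mul(3, W))) = Add(-15, Mul(3, D), Mul(3, W)))
Function('Z')(g) = Add(-15, Pow(g, 2), Mul(2242, g)) (Function('Z')(g) = Add(Add(Pow(g, 2), Mul(2236, g)), Add(-15, Mul(3, g), Mul(3, g))) = Add(Add(Pow(g, 2), Mul(2236, g)), Add(-15, Mul(6, g))) = Add(-15, Pow(g, 2), Mul(2242, g)))
A = 2586020 (A = Add(2848667, Add(-15, Pow(-124, 2), Mul(2242, -124))) = Add(2848667, Add(-15, 15376, -278008)) = Add(2848667, -262647) = 2586020)
Mul(Pow(Add(2014171, -1939838), -1), Pow(A, -1)) = Mul(Pow(Add(2014171, -1939838), -1), Pow(2586020, -1)) = Mul(Pow(74333, -1), Rational(1, 2586020)) = Mul(Rational(1, 74333), Rational(1, 2586020)) = Rational(1, 192226624660)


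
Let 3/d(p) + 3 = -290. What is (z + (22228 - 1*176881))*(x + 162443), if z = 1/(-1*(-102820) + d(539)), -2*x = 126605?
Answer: -461907092130577684/30126257 ≈ -1.5332e+10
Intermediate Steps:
x = -126605/2 (x = -½*126605 = -126605/2 ≈ -63303.)
d(p) = -3/293 (d(p) = 3/(-3 - 290) = 3/(-293) = 3*(-1/293) = -3/293)
z = 293/30126257 (z = 1/(-1*(-102820) - 3/293) = 1/(102820 - 3/293) = 1/(30126257/293) = 293/30126257 ≈ 9.7257e-6)
(z + (22228 - 1*176881))*(x + 162443) = (293/30126257 + (22228 - 1*176881))*(-126605/2 + 162443) = (293/30126257 + (22228 - 176881))*(198281/2) = (293/30126257 - 154653)*(198281/2) = -4659116023528/30126257*198281/2 = -461907092130577684/30126257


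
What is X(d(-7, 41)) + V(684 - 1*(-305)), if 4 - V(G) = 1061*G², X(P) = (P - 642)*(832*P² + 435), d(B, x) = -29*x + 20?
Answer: -2060107094034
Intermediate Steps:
d(B, x) = 20 - 29*x
X(P) = (-642 + P)*(435 + 832*P²)
V(G) = 4 - 1061*G²
X(d(-7, 41)) + V(684 - 1*(-305)) = (-279270 - 534144*(20 - 29*41)² + 435*(20 - 29*41) + 832*(20 - 29*41)³) + (4 - 1061*(684 - 1*(-305))²) = (-279270 - 534144*(20 - 1189)² + 435*(20 - 1189) + 832*(20 - 1189)³) + (4 - 1061*(684 + 305)²) = (-279270 - 534144*(-1169)² + 435*(-1169) + 832*(-1169)³) + (4 - 1061*989²) = (-279270 - 534144*1366561 - 508515 + 832*(-1597509809)) + (4 - 1061*978121) = (-279270 - 729940358784 - 508515 - 1329128161088) + (4 - 1037786381) = -2059069307657 - 1037786377 = -2060107094034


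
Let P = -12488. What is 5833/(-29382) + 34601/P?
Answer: -77820649/26208744 ≈ -2.9693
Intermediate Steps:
5833/(-29382) + 34601/P = 5833/(-29382) + 34601/(-12488) = 5833*(-1/29382) + 34601*(-1/12488) = -5833/29382 - 4943/1784 = -77820649/26208744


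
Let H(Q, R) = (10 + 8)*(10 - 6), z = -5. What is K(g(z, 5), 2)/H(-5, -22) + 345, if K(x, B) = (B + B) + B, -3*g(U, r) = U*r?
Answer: 4141/12 ≈ 345.08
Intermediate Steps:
g(U, r) = -U*r/3
K(x, B) = 3*B (K(x, B) = 2*B + B = 3*B)
H(Q, R) = 72 (H(Q, R) = 18*4 = 72)
K(g(z, 5), 2)/H(-5, -22) + 345 = (3*2)/72 + 345 = (1/72)*6 + 345 = 1/12 + 345 = 4141/12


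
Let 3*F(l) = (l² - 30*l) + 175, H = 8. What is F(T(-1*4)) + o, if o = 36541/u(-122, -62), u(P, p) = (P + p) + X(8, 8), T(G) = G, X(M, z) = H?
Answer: -54887/528 ≈ -103.95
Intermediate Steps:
X(M, z) = 8
u(P, p) = 8 + P + p (u(P, p) = (P + p) + 8 = 8 + P + p)
o = -36541/176 (o = 36541/(8 - 122 - 62) = 36541/(-176) = 36541*(-1/176) = -36541/176 ≈ -207.62)
F(l) = 175/3 - 10*l + l²/3 (F(l) = ((l² - 30*l) + 175)/3 = (175 + l² - 30*l)/3 = 175/3 - 10*l + l²/3)
F(T(-1*4)) + o = (175/3 - (-10)*4 + (-1*4)²/3) - 36541/176 = (175/3 - 10*(-4) + (⅓)*(-4)²) - 36541/176 = (175/3 + 40 + (⅓)*16) - 36541/176 = (175/3 + 40 + 16/3) - 36541/176 = 311/3 - 36541/176 = -54887/528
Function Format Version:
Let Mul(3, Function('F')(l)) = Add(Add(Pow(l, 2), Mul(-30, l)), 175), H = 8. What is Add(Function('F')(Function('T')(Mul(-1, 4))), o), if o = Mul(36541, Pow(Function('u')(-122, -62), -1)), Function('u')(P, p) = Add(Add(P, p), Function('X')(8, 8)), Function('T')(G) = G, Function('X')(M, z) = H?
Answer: Rational(-54887, 528) ≈ -103.95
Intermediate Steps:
Function('X')(M, z) = 8
Function('u')(P, p) = Add(8, P, p) (Function('u')(P, p) = Add(Add(P, p), 8) = Add(8, P, p))
o = Rational(-36541, 176) (o = Mul(36541, Pow(Add(8, -122, -62), -1)) = Mul(36541, Pow(-176, -1)) = Mul(36541, Rational(-1, 176)) = Rational(-36541, 176) ≈ -207.62)
Function('F')(l) = Add(Rational(175, 3), Mul(-10, l), Mul(Rational(1, 3), Pow(l, 2))) (Function('F')(l) = Mul(Rational(1, 3), Add(Add(Pow(l, 2), Mul(-30, l)), 175)) = Mul(Rational(1, 3), Add(175, Pow(l, 2), Mul(-30, l))) = Add(Rational(175, 3), Mul(-10, l), Mul(Rational(1, 3), Pow(l, 2))))
Add(Function('F')(Function('T')(Mul(-1, 4))), o) = Add(Add(Rational(175, 3), Mul(-10, Mul(-1, 4)), Mul(Rational(1, 3), Pow(Mul(-1, 4), 2))), Rational(-36541, 176)) = Add(Add(Rational(175, 3), Mul(-10, -4), Mul(Rational(1, 3), Pow(-4, 2))), Rational(-36541, 176)) = Add(Add(Rational(175, 3), 40, Mul(Rational(1, 3), 16)), Rational(-36541, 176)) = Add(Add(Rational(175, 3), 40, Rational(16, 3)), Rational(-36541, 176)) = Add(Rational(311, 3), Rational(-36541, 176)) = Rational(-54887, 528)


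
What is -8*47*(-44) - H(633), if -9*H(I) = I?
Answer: 49843/3 ≈ 16614.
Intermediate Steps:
H(I) = -I/9
-8*47*(-44) - H(633) = -8*47*(-44) - (-1)*633/9 = -376*(-44) - 1*(-211/3) = 16544 + 211/3 = 49843/3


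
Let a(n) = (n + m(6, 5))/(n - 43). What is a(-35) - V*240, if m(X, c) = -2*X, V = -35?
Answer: 655247/78 ≈ 8400.6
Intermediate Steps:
a(n) = (-12 + n)/(-43 + n) (a(n) = (n - 2*6)/(n - 43) = (n - 12)/(-43 + n) = (-12 + n)/(-43 + n))
a(-35) - V*240 = (-12 - 35)/(-43 - 35) - (-35)*240 = -47/(-78) - 1*(-8400) = -1/78*(-47) + 8400 = 47/78 + 8400 = 655247/78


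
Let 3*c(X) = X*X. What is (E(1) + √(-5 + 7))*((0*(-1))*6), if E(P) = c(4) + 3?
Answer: 0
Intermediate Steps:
c(X) = X²/3 (c(X) = (X*X)/3 = X²/3)
E(P) = 25/3 (E(P) = (⅓)*4² + 3 = (⅓)*16 + 3 = 16/3 + 3 = 25/3)
(E(1) + √(-5 + 7))*((0*(-1))*6) = (25/3 + √(-5 + 7))*((0*(-1))*6) = (25/3 + √2)*(0*6) = (25/3 + √2)*0 = 0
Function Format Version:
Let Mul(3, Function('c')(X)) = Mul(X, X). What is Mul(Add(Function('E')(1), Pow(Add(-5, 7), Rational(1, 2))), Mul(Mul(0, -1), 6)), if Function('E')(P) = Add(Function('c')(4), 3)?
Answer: 0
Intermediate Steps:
Function('c')(X) = Mul(Rational(1, 3), Pow(X, 2)) (Function('c')(X) = Mul(Rational(1, 3), Mul(X, X)) = Mul(Rational(1, 3), Pow(X, 2)))
Function('E')(P) = Rational(25, 3) (Function('E')(P) = Add(Mul(Rational(1, 3), Pow(4, 2)), 3) = Add(Mul(Rational(1, 3), 16), 3) = Add(Rational(16, 3), 3) = Rational(25, 3))
Mul(Add(Function('E')(1), Pow(Add(-5, 7), Rational(1, 2))), Mul(Mul(0, -1), 6)) = Mul(Add(Rational(25, 3), Pow(Add(-5, 7), Rational(1, 2))), Mul(Mul(0, -1), 6)) = Mul(Add(Rational(25, 3), Pow(2, Rational(1, 2))), Mul(0, 6)) = Mul(Add(Rational(25, 3), Pow(2, Rational(1, 2))), 0) = 0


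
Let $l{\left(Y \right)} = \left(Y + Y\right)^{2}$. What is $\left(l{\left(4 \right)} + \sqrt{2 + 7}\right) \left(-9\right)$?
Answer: $-603$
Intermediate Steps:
$l{\left(Y \right)} = 4 Y^{2}$ ($l{\left(Y \right)} = \left(2 Y\right)^{2} = 4 Y^{2}$)
$\left(l{\left(4 \right)} + \sqrt{2 + 7}\right) \left(-9\right) = \left(4 \cdot 4^{2} + \sqrt{2 + 7}\right) \left(-9\right) = \left(4 \cdot 16 + \sqrt{9}\right) \left(-9\right) = \left(64 + 3\right) \left(-9\right) = 67 \left(-9\right) = -603$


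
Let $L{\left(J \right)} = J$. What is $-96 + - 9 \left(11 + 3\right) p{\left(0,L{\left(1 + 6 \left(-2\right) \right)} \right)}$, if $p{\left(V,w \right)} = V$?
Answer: $-96$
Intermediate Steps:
$-96 + - 9 \left(11 + 3\right) p{\left(0,L{\left(1 + 6 \left(-2\right) \right)} \right)} = -96 + - 9 \left(11 + 3\right) 0 = -96 + \left(-9\right) 14 \cdot 0 = -96 - 0 = -96 + 0 = -96$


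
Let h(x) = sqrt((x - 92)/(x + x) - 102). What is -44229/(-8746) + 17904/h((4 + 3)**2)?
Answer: 44229/8746 - 125328*I*sqrt(20078)/10039 ≈ 5.0571 - 1769.0*I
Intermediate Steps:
h(x) = sqrt(-102 + (-92 + x)/(2*x)) (h(x) = sqrt((-92 + x)/((2*x)) - 102) = sqrt((-92 + x)*(1/(2*x)) - 102) = sqrt((-92 + x)/(2*x) - 102) = sqrt(-102 + (-92 + x)/(2*x)))
-44229/(-8746) + 17904/h((4 + 3)**2) = -44229/(-8746) + 17904/((sqrt(-406 - 184/(4 + 3)**2)/2)) = -44229*(-1/8746) + 17904/((sqrt(-406 - 184/(7**2))/2)) = 44229/8746 + 17904/((sqrt(-406 - 184/49)/2)) = 44229/8746 + 17904/((sqrt(-20078/49)/2)) = 44229/8746 + 17904/(((I*sqrt(20078)/7)/2)) = 44229/8746 + 17904/((I*sqrt(20078)/14)) = 44229/8746 + 17904*(-7*I*sqrt(20078)/10039) = 44229/8746 - 125328*I*sqrt(20078)/10039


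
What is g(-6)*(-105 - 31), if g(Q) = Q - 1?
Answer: 952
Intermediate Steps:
g(Q) = -1 + Q
g(-6)*(-105 - 31) = (-1 - 6)*(-105 - 31) = -7*(-136) = 952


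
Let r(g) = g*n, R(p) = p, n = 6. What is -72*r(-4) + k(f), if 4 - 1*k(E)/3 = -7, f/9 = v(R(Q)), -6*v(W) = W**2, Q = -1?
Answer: 1761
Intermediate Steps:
v(W) = -W**2/6
f = -3/2 (f = 9*(-1/6*(-1)**2) = 9*(-1/6*1) = 9*(-1/6) = -3/2 ≈ -1.5000)
k(E) = 33 (k(E) = 12 - 3*(-7) = 12 + 21 = 33)
r(g) = 6*g (r(g) = g*6 = 6*g)
-72*r(-4) + k(f) = -432*(-4) + 33 = -72*(-24) + 33 = 1728 + 33 = 1761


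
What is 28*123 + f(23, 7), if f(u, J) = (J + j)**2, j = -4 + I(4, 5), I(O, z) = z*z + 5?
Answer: 4533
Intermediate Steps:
I(O, z) = 5 + z**2 (I(O, z) = z**2 + 5 = 5 + z**2)
j = 26 (j = -4 + (5 + 5**2) = -4 + (5 + 25) = -4 + 30 = 26)
f(u, J) = (26 + J)**2 (f(u, J) = (J + 26)**2 = (26 + J)**2)
28*123 + f(23, 7) = 28*123 + (26 + 7)**2 = 3444 + 33**2 = 3444 + 1089 = 4533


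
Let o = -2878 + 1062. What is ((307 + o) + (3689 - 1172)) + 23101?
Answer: 24109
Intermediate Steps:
o = -1816
((307 + o) + (3689 - 1172)) + 23101 = ((307 - 1816) + (3689 - 1172)) + 23101 = (-1509 + 2517) + 23101 = 1008 + 23101 = 24109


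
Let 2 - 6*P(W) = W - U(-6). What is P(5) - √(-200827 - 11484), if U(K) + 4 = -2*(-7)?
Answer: 7/6 - I*√212311 ≈ 1.1667 - 460.77*I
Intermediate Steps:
U(K) = 10 (U(K) = -4 - 2*(-7) = -4 + 14 = 10)
P(W) = 2 - W/6 (P(W) = ⅓ - (W - 1*10)/6 = ⅓ - (W - 10)/6 = ⅓ - (-10 + W)/6 = ⅓ + (5/3 - W/6) = 2 - W/6)
P(5) - √(-200827 - 11484) = (2 - ⅙*5) - √(-200827 - 11484) = (2 - ⅚) - √(-212311) = 7/6 - I*√212311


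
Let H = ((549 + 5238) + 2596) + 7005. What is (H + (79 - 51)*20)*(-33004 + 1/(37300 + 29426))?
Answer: -1951171264058/3707 ≈ -5.2635e+8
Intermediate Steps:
H = 15388 (H = (5787 + 2596) + 7005 = 8383 + 7005 = 15388)
(H + (79 - 51)*20)*(-33004 + 1/(37300 + 29426)) = (15388 + (79 - 51)*20)*(-33004 + 1/(37300 + 29426)) = (15388 + 28*20)*(-33004 + 1/66726) = (15388 + 560)*(-33004 + 1/66726) = 15948*(-2202224903/66726) = -1951171264058/3707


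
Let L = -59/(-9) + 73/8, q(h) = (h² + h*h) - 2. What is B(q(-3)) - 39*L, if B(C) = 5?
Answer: -14557/24 ≈ -606.54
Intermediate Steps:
q(h) = -2 + 2*h² (q(h) = (h² + h²) - 2 = 2*h² - 2 = -2 + 2*h²)
L = 1129/72 (L = -59*(-⅑) + 73*(⅛) = 59/9 + 73/8 = 1129/72 ≈ 15.681)
B(q(-3)) - 39*L = 5 - 39*1129/72 = 5 - 14677/24 = -14557/24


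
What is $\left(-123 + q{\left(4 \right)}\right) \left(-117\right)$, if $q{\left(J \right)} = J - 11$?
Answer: $15210$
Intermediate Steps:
$q{\left(J \right)} = -11 + J$
$\left(-123 + q{\left(4 \right)}\right) \left(-117\right) = \left(-123 + \left(-11 + 4\right)\right) \left(-117\right) = \left(-123 - 7\right) \left(-117\right) = \left(-130\right) \left(-117\right) = 15210$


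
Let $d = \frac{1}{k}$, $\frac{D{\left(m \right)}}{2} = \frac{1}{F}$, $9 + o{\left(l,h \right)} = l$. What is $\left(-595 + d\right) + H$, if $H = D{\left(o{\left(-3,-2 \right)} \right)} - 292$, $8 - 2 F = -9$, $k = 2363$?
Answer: $- \frac{2095424}{2363} \approx -886.76$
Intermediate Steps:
$o{\left(l,h \right)} = -9 + l$
$F = \frac{17}{2}$ ($F = 4 - - \frac{9}{2} = 4 + \frac{9}{2} = \frac{17}{2} \approx 8.5$)
$D{\left(m \right)} = \frac{4}{17}$ ($D{\left(m \right)} = \frac{2}{\frac{17}{2}} = 2 \cdot \frac{2}{17} = \frac{4}{17}$)
$d = \frac{1}{2363} \approx 0.00042319$
$H = - \frac{4960}{17}$ ($H = \frac{4}{17} - 292 = - \frac{4960}{17} \approx -291.76$)
$\left(-595 + d\right) + H = \left(-595 + \frac{1}{2363}\right) - \frac{4960}{17} = - \frac{1405984}{2363} - \frac{4960}{17} = - \frac{2095424}{2363}$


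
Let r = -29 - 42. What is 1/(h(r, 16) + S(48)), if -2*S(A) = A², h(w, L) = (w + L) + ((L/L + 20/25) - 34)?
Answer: -5/6196 ≈ -0.00080697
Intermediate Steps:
r = -71
h(w, L) = -161/5 + L + w (h(w, L) = (L + w) + ((1 + 20*(1/25)) - 34) = (L + w) + ((1 + ⅘) - 34) = (L + w) + (9/5 - 34) = (L + w) - 161/5 = -161/5 + L + w)
S(A) = -A²/2
1/(h(r, 16) + S(48)) = 1/((-161/5 + 16 - 71) - ½*48²) = 1/(-436/5 - ½*2304) = 1/(-436/5 - 1152) = 1/(-6196/5) = -5/6196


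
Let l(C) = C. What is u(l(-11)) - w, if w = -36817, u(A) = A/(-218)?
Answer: 8026117/218 ≈ 36817.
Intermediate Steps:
u(A) = -A/218 (u(A) = A*(-1/218) = -A/218)
u(l(-11)) - w = -1/218*(-11) - 1*(-36817) = 11/218 + 36817 = 8026117/218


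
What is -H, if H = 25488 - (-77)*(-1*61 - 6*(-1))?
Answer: -21253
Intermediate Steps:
H = 21253 (H = 25488 - (-77)*(-61 + 6) = 25488 - (-77)*(-55) = 25488 - 1*4235 = 25488 - 4235 = 21253)
-H = -1*21253 = -21253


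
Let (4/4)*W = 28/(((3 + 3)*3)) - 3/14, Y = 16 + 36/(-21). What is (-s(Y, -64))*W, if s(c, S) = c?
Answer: -8450/441 ≈ -19.161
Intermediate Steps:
Y = 100/7 (Y = 16 + 36*(-1/21) = 16 - 12/7 = 100/7 ≈ 14.286)
W = 169/126 (W = 28/(((3 + 3)*3)) - 3/14 = 28/((6*3)) - 3*1/14 = 28/18 - 3/14 = 28*(1/18) - 3/14 = 14/9 - 3/14 = 169/126 ≈ 1.3413)
(-s(Y, -64))*W = -1*100/7*(169/126) = -100/7*169/126 = -8450/441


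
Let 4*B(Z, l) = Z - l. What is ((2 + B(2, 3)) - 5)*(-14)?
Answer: 91/2 ≈ 45.500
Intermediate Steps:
B(Z, l) = -l/4 + Z/4 (B(Z, l) = (Z - l)/4 = -l/4 + Z/4)
((2 + B(2, 3)) - 5)*(-14) = ((2 + (-1/4*3 + (1/4)*2)) - 5)*(-14) = ((2 + (-3/4 + 1/2)) - 5)*(-14) = ((2 - 1/4) - 5)*(-14) = (7/4 - 5)*(-14) = -13/4*(-14) = 91/2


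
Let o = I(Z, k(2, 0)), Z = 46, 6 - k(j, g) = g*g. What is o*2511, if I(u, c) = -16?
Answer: -40176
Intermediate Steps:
k(j, g) = 6 - g² (k(j, g) = 6 - g*g = 6 - g²)
o = -16
o*2511 = -16*2511 = -40176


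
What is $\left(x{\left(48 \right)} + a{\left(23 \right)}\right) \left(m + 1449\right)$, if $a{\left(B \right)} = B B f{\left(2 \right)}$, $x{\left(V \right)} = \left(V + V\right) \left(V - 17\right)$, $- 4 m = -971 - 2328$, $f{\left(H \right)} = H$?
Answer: $\frac{18344615}{2} \approx 9.1723 \cdot 10^{6}$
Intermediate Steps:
$m = \frac{3299}{4}$ ($m = - \frac{-971 - 2328}{4} = \left(- \frac{1}{4}\right) \left(-3299\right) = \frac{3299}{4} \approx 824.75$)
$x{\left(V \right)} = 2 V \left(-17 + V\right)$
$a{\left(B \right)} = 2 B^{2}$ ($a{\left(B \right)} = B B 2 = B^{2} \cdot 2 = 2 B^{2}$)
$\left(x{\left(48 \right)} + a{\left(23 \right)}\right) \left(m + 1449\right) = \left(2 \cdot 48 \left(-17 + 48\right) + 2 \cdot 23^{2}\right) \left(\frac{3299}{4} + 1449\right) = \left(2 \cdot 48 \cdot 31 + 2 \cdot 529\right) \frac{9095}{4} = \left(2976 + 1058\right) \frac{9095}{4} = 4034 \cdot \frac{9095}{4} = \frac{18344615}{2}$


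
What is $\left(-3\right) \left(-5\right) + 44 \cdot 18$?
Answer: $807$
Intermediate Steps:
$\left(-3\right) \left(-5\right) + 44 \cdot 18 = 15 + 792 = 807$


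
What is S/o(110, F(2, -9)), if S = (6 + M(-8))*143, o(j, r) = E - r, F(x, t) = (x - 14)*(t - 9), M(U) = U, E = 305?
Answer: -286/89 ≈ -3.2135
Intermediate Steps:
F(x, t) = (-14 + x)*(-9 + t)
o(j, r) = 305 - r
S = -286 (S = (6 - 8)*143 = -2*143 = -286)
S/o(110, F(2, -9)) = -286/(305 - (126 - 14*(-9) - 9*2 - 9*2)) = -286/(305 - (126 + 126 - 18 - 18)) = -286/(305 - 1*216) = -286/(305 - 216) = -286/89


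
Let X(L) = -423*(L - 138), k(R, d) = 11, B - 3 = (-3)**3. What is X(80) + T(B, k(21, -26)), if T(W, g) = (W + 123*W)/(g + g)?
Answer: 268386/11 ≈ 24399.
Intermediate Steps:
B = -24 (B = 3 + (-3)**3 = 3 - 27 = -24)
T(W, g) = 62*W/g (T(W, g) = (124*W)/((2*g)) = (124*W)*(1/(2*g)) = 62*W/g)
X(L) = 58374 - 423*L (X(L) = -423*(-138 + L) = 58374 - 423*L)
X(80) + T(B, k(21, -26)) = (58374 - 423*80) + 62*(-24)/11 = (58374 - 33840) + 62*(-24)*(1/11) = 24534 - 1488/11 = 268386/11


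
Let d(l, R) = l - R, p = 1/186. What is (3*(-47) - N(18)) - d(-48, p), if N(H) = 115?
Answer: -38687/186 ≈ -207.99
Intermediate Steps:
p = 1/186 ≈ 0.0053763
(3*(-47) - N(18)) - d(-48, p) = (3*(-47) - 1*115) - (-48 - 1*1/186) = (-141 - 115) - (-48 - 1/186) = -256 - 1*(-8929/186) = -256 + 8929/186 = -38687/186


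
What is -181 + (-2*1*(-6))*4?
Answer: -133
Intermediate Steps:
-181 + (-2*1*(-6))*4 = -181 - 2*(-6)*4 = -181 + 12*4 = -181 + 48 = -133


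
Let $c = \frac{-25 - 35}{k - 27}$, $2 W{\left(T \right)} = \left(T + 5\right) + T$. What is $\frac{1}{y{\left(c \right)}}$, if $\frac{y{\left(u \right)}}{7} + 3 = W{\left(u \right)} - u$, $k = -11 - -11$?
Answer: $- \frac{2}{7} \approx -0.28571$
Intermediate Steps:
$k = 0$ ($k = -11 + 11 = 0$)
$W{\left(T \right)} = \frac{5}{2} + T$ ($W{\left(T \right)} = \frac{\left(T + 5\right) + T}{2} = \frac{\left(5 + T\right) + T}{2} = \frac{5 + 2 T}{2} = \frac{5}{2} + T$)
$c = \frac{20}{9}$ ($c = \frac{-25 - 35}{0 - 27} = - \frac{60}{-27} = \left(-60\right) \left(- \frac{1}{27}\right) = \frac{20}{9} \approx 2.2222$)
$y{\left(u \right)} = - \frac{7}{2}$ ($y{\left(u \right)} = -21 + 7 \left(\left(\frac{5}{2} + u\right) - u\right) = -21 + 7 \cdot \frac{5}{2} = -21 + \frac{35}{2} = - \frac{7}{2}$)
$\frac{1}{y{\left(c \right)}} = \frac{1}{- \frac{7}{2}} = - \frac{2}{7}$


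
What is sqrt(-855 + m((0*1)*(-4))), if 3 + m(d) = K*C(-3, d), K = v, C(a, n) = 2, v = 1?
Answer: 2*I*sqrt(214) ≈ 29.257*I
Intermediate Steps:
K = 1
m(d) = -1 (m(d) = -3 + 1*2 = -3 + 2 = -1)
sqrt(-855 + m((0*1)*(-4))) = sqrt(-855 - 1) = sqrt(-856) = 2*I*sqrt(214)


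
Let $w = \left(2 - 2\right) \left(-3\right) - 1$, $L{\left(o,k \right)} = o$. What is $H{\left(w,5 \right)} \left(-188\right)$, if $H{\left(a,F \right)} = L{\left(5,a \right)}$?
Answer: $-940$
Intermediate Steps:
$w = -1$ ($w = 0 \left(-3\right) - 1 = 0 - 1 = -1$)
$H{\left(a,F \right)} = 5$
$H{\left(w,5 \right)} \left(-188\right) = 5 \left(-188\right) = -940$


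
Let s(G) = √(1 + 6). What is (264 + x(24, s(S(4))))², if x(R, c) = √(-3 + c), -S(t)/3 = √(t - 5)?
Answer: (264 + I*√(3 - √7))² ≈ 69696.0 + 314.3*I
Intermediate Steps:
S(t) = -3*√(-5 + t) (S(t) = -3*√(t - 5) = -3*√(-5 + t))
s(G) = √7
(264 + x(24, s(S(4))))² = (264 + √(-3 + √7))²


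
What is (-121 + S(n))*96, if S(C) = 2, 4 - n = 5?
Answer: -11424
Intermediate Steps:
n = -1 (n = 4 - 1*5 = 4 - 5 = -1)
(-121 + S(n))*96 = (-121 + 2)*96 = -119*96 = -11424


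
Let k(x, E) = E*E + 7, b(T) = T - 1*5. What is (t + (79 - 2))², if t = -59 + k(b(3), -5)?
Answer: 2500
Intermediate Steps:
b(T) = -5 + T (b(T) = T - 5 = -5 + T)
k(x, E) = 7 + E² (k(x, E) = E² + 7 = 7 + E²)
t = -27 (t = -59 + (7 + (-5)²) = -59 + (7 + 25) = -59 + 32 = -27)
(t + (79 - 2))² = (-27 + (79 - 2))² = (-27 + 77)² = 50² = 2500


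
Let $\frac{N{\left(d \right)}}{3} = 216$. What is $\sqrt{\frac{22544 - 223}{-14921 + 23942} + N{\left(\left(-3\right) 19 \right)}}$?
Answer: $\frac{\sqrt{52934587509}}{9021} \approx 25.504$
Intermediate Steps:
$N{\left(d \right)} = 648$ ($N{\left(d \right)} = 3 \cdot 216 = 648$)
$\sqrt{\frac{22544 - 223}{-14921 + 23942} + N{\left(\left(-3\right) 19 \right)}} = \sqrt{\frac{22544 - 223}{-14921 + 23942} + 648} = \sqrt{\frac{22321}{9021} + 648} = \sqrt{\frac{5867929}{9021}} = \frac{\sqrt{52934587509}}{9021}$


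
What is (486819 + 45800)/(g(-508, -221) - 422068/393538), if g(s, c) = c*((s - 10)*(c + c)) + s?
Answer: -104802908011/9956469108930 ≈ -0.010526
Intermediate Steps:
g(s, c) = s + 2*c**2*(-10 + s) (g(s, c) = c*((-10 + s)*(2*c)) + s = c*(2*c*(-10 + s)) + s = 2*c**2*(-10 + s) + s = s + 2*c**2*(-10 + s))
(486819 + 45800)/(g(-508, -221) - 422068/393538) = (486819 + 45800)/((-508 - 20*(-221)**2 + 2*(-508)*(-221)**2) - 422068/393538) = 532619/((-508 - 20*48841 + 2*(-508)*48841) - 422068*1/393538) = 532619/((-508 - 976820 - 49622456) - 211034/196769) = 532619/(-50599784 - 211034/196769) = 532619/(-9956469108930/196769) = 532619*(-196769/9956469108930) = -104802908011/9956469108930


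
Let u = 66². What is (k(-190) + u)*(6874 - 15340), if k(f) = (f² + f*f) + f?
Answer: -646514556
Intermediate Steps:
k(f) = f + 2*f² (k(f) = (f² + f²) + f = 2*f² + f = f + 2*f²)
u = 4356
(k(-190) + u)*(6874 - 15340) = (-190*(1 + 2*(-190)) + 4356)*(6874 - 15340) = (-190*(1 - 380) + 4356)*(-8466) = (-190*(-379) + 4356)*(-8466) = (72010 + 4356)*(-8466) = 76366*(-8466) = -646514556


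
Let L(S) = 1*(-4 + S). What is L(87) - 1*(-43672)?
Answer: 43755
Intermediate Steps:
L(S) = -4 + S
L(87) - 1*(-43672) = (-4 + 87) - 1*(-43672) = 83 + 43672 = 43755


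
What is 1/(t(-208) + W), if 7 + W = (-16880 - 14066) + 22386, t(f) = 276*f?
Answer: -1/65975 ≈ -1.5157e-5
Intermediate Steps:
W = -8567 (W = -7 + ((-16880 - 14066) + 22386) = -7 + (-30946 + 22386) = -7 - 8560 = -8567)
1/(t(-208) + W) = 1/(276*(-208) - 8567) = 1/(-57408 - 8567) = 1/(-65975) = -1/65975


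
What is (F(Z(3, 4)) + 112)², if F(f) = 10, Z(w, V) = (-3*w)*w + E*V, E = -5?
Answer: 14884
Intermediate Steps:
Z(w, V) = -5*V - 3*w² (Z(w, V) = (-3*w)*w - 5*V = -3*w² - 5*V = -5*V - 3*w²)
(F(Z(3, 4)) + 112)² = (10 + 112)² = 122² = 14884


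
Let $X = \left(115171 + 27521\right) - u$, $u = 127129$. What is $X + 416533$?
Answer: $432096$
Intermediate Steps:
$X = 15563$ ($X = \left(115171 + 27521\right) - 127129 = 142692 - 127129 = 15563$)
$X + 416533 = 15563 + 416533 = 432096$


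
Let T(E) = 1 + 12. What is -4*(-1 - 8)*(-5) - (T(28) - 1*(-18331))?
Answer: -18524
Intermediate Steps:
T(E) = 13
-4*(-1 - 8)*(-5) - (T(28) - 1*(-18331)) = -4*(-1 - 8)*(-5) - (13 - 1*(-18331)) = -(-36)*(-5) - (13 + 18331) = -4*45 - 1*18344 = -180 - 18344 = -18524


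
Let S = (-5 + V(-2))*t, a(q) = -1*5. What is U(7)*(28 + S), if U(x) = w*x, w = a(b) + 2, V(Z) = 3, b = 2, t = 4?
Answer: -420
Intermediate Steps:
a(q) = -5
w = -3 (w = -5 + 2 = -3)
U(x) = -3*x
S = -8 (S = (-5 + 3)*4 = -2*4 = -8)
U(7)*(28 + S) = (-3*7)*(28 - 8) = -21*20 = -420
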